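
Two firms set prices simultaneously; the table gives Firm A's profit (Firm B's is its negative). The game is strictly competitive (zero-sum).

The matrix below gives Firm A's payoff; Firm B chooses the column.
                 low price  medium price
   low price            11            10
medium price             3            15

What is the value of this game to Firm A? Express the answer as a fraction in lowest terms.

135/13

Row minima are 10 and 3, so Firm A's maximin is 10; column maxima are 11 and 15, so Firm B's minimax is 11. These differ, so the equilibrium is in mixed strategies.
Let Firm A play low price with probability p. Firm B is indifferent when 11p + 3(1−p) = 10p + 15(1−p), giving p = 12/13.
Let Firm B play low price with probability q. Firm A is indifferent when 11q + 10(1−q) = 3q + 15(1−q), giving q = 5/13.
The value is 11·(5/13) + (10)·(8/13) = 135/13.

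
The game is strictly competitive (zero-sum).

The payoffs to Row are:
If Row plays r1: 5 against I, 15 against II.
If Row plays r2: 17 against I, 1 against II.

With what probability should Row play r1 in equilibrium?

Row minima are 5 and 1, so Row's maximin is 5; column maxima are 17 and 15, so Column's minimax is 15. These differ, so the equilibrium is in mixed strategies.
Let Row play r1 with probability p. Column is indifferent when 5p + 17(1−p) = 15p + (1−p), giving p = 8/13.

8/13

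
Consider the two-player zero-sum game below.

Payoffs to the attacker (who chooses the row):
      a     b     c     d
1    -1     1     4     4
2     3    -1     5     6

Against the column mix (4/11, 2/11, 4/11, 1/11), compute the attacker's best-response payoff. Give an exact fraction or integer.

36/11

1: (-1)·(4/11) + (1)·(2/11) + (4)·(4/11) + (4)·(1/11) = 18/11.
2: (3)·(4/11) + (-1)·(2/11) + (5)·(4/11) + (6)·(1/11) = 36/11.
The best pure response is 2 with expected payoff 36/11.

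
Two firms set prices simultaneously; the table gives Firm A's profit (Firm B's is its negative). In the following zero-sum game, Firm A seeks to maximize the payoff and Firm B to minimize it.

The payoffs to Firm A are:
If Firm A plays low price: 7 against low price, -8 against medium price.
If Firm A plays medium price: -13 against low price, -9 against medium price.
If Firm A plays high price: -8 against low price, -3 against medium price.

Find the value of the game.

Row medium price is strictly dominated by row high price, so Firm A never plays it.
The remaining 2×2 game on (low price, high price) × (low price, medium price) has no saddle point. Let Firm A play low price with probability p; indifference gives 7p − 8(1−p) = −8p − 3(1−p), so p = 1/4.
Similarly Firm B's optimal q on low price is 1/4, and the value is 7·(1/4) + (-8)·(3/4) = -17/4.

-17/4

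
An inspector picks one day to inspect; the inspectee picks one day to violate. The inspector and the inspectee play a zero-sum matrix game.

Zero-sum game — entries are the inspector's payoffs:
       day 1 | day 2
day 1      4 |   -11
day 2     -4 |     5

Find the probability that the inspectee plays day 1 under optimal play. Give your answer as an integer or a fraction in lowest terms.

2/3

Row minima are -11 and -4, so the inspector's maximin is -4; column maxima are 4 and 5, so the inspectee's minimax is 4. These differ, so the equilibrium is in mixed strategies.
Let the inspectee play day 1 with probability q. The inspector is indifferent when 4q − 11(1−q) = −4q + 5(1−q), giving q = 2/3.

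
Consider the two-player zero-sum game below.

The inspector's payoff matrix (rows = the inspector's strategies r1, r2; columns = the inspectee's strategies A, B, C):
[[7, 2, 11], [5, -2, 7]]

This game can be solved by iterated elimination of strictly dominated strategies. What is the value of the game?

Column C is strictly dominated by A for the inspectee (7<11, 5<7); eliminate C.
Column A is strictly dominated by B for the inspectee (2<7, -2<5); eliminate A.
Row r2 is strictly dominated by row r1 (2>-2); eliminate r2.
Only (r1, B) remains, with payoff 2.

2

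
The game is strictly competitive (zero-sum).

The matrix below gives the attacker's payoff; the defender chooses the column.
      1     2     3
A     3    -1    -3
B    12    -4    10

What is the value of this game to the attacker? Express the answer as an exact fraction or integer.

Column 1 is strictly dominated by 3 for the defender (it gives the attacker more in every row).
The remaining 2×2 game on (A, B) × (2, 3) has no saddle point. Let the attacker play A with probability p; indifference gives −p − 4(1−p) = −3p + 10(1−p), so p = 7/8.
Similarly the defender's optimal q on 2 is 13/16, and the value is -1·(13/16) + (-3)·(3/16) = -11/8.

-11/8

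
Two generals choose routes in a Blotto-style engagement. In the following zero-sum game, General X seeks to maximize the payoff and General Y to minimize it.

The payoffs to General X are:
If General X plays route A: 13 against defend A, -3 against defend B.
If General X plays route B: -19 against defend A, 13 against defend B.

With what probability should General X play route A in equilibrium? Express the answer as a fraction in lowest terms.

Row minima are -3 and -19, so General X's maximin is -3; column maxima are 13 and 13, so General Y's minimax is 13. These differ, so the equilibrium is in mixed strategies.
Let General X play route A with probability p. General Y is indifferent when 13p − 19(1−p) = −3p + 13(1−p), giving p = 2/3.

2/3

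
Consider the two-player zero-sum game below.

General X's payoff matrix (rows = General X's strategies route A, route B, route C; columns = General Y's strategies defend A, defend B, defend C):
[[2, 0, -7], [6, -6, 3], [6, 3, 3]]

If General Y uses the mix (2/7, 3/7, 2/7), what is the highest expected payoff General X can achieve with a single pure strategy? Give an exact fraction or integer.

route A: (2)·(2/7) + (0)·(3/7) + (-7)·(2/7) = -10/7.
route B: (6)·(2/7) + (-6)·(3/7) + (3)·(2/7) = 0.
route C: (6)·(2/7) + (3)·(3/7) + (3)·(2/7) = 27/7.
The best pure response is route C with expected payoff 27/7.

27/7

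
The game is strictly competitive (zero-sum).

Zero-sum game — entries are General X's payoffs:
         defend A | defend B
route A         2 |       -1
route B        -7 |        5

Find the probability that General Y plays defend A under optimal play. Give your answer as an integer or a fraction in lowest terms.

2/5

Row minima are -1 and -7, so General X's maximin is -1; column maxima are 2 and 5, so General Y's minimax is 2. These differ, so the equilibrium is in mixed strategies.
Let General Y play defend A with probability q. General X is indifferent when 2q − (1−q) = −7q + 5(1−q), giving q = 2/5.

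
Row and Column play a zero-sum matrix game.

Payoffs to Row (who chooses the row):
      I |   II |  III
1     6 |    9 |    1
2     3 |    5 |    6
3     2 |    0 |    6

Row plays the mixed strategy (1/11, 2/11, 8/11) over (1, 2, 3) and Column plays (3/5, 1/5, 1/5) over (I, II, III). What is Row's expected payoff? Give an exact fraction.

Against (3/5, 1/5, 1/5), each row's expected payoff is 1: 28/5; 2: 4; 3: 12/5.
Taking the (1/11, 2/11, 8/11)-weighted average: (1/11)·(28/5) + (2/11)·(4) + (8/11)·(12/5) = 164/55.

164/55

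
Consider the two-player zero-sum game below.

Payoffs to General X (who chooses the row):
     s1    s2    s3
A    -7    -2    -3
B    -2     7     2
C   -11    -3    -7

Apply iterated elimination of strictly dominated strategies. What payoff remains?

Column s3 is strictly dominated by s1 for General Y (-7<-3, -2<2, -11<-7); eliminate s3.
Row A is strictly dominated by row B (-2>-7, 7>-2); eliminate A.
Row C is strictly dominated by row B (-2>-11, 7>-3); eliminate C.
Column s2 is strictly dominated by s1 for General Y (-2<7); eliminate s2.
Only (B, s1) remains, with payoff -2.

-2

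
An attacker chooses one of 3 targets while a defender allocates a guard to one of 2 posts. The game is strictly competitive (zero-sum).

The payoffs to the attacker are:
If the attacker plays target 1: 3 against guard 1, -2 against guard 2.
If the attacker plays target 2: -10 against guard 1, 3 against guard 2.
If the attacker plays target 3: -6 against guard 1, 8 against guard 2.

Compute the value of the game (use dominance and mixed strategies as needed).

12/19

Row target 2 is strictly dominated by row target 3, so the attacker never plays it.
The remaining 2×2 game on (target 1, target 3) × (guard 1, guard 2) has no saddle point. Let the attacker play target 1 with probability p; indifference gives 3p − 6(1−p) = −2p + 8(1−p), so p = 14/19.
Similarly the defender's optimal q on guard 1 is 10/19, and the value is 3·(10/19) + (-2)·(9/19) = 12/19.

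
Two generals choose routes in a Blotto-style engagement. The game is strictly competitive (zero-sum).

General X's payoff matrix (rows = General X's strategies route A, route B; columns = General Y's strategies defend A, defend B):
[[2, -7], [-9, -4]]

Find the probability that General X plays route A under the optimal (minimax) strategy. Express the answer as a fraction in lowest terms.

Row minima are -7 and -9, so General X's maximin is -7; column maxima are 2 and -4, so General Y's minimax is -4. These differ, so the equilibrium is in mixed strategies.
Let General X play route A with probability p. General Y is indifferent when 2p − 9(1−p) = −7p − 4(1−p), giving p = 5/14.

5/14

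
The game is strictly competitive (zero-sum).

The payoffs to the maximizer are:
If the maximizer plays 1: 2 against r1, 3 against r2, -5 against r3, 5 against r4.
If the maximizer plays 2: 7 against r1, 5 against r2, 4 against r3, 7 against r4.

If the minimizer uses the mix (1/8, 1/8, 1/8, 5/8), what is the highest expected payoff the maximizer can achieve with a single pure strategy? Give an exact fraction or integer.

1: (2)·(1/8) + (3)·(1/8) + (-5)·(1/8) + (5)·(5/8) = 25/8.
2: (7)·(1/8) + (5)·(1/8) + (4)·(1/8) + (7)·(5/8) = 51/8.
The best pure response is 2 with expected payoff 51/8.

51/8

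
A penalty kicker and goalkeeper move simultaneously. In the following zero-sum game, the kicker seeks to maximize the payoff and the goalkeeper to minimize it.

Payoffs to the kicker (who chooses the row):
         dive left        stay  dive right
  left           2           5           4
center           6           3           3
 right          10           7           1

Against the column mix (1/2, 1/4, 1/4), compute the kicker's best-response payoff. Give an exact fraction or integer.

left: (2)·(1/2) + (5)·(1/4) + (4)·(1/4) = 13/4.
center: (6)·(1/2) + (3)·(1/4) + (3)·(1/4) = 9/2.
right: (10)·(1/2) + (7)·(1/4) + (1)·(1/4) = 7.
The best pure response is right with expected payoff 7.

7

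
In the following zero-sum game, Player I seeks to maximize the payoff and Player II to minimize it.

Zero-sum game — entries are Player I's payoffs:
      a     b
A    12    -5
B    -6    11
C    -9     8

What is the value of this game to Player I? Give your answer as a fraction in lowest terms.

Row C is strictly dominated by row B, so Player I never plays it.
The remaining 2×2 game on (A, B) × (a, b) has no saddle point. Let Player I play A with probability p; indifference gives 12p − 6(1−p) = −5p + 11(1−p), so p = 1/2.
Similarly Player II's optimal q on a is 8/17, and the value is 12·(8/17) + (-5)·(9/17) = 3.

3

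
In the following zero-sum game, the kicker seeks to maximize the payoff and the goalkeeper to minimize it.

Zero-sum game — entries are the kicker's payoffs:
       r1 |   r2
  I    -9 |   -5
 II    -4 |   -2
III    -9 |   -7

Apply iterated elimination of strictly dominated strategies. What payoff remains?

Column r2 is strictly dominated by r1 for the goalkeeper (-9<-5, -4<-2, -9<-7); eliminate r2.
Row III is strictly dominated by row II (-4>-9); eliminate III.
Row I is strictly dominated by row II (-4>-9); eliminate I.
Only (II, r1) remains, with payoff -4.

-4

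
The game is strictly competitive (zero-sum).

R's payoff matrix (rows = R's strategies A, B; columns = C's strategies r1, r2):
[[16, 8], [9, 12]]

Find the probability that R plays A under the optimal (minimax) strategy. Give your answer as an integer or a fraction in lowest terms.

Row minima are 8 and 9, so R's maximin is 9; column maxima are 16 and 12, so C's minimax is 12. These differ, so the equilibrium is in mixed strategies.
Let R play A with probability p. C is indifferent when 16p + 9(1−p) = 8p + 12(1−p), giving p = 3/11.

3/11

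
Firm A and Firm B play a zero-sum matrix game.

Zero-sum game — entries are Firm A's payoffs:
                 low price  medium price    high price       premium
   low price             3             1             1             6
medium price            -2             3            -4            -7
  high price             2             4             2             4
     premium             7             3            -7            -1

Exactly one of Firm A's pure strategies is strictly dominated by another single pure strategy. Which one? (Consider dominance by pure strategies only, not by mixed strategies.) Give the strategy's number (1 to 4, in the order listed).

Compare medium price with high price: 2 > -2, 4 > 3, 2 > -4, 4 > -7.
So high price strictly dominates medium price for Firm A; medium price is strictly dominated.

2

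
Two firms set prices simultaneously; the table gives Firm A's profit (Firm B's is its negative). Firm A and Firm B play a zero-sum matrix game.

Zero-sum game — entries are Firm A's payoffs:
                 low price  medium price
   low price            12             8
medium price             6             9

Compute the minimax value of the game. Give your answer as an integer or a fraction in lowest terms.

Row minima are 8 and 6, so Firm A's maximin is 8; column maxima are 12 and 9, so Firm B's minimax is 9. These differ, so the equilibrium is in mixed strategies.
Let Firm A play low price with probability p. Firm B is indifferent when 12p + 6(1−p) = 8p + 9(1−p), giving p = 3/7.
Let Firm B play low price with probability q. Firm A is indifferent when 12q + 8(1−q) = 6q + 9(1−q), giving q = 1/7.
The value is 12·(1/7) + (8)·(6/7) = 60/7.

60/7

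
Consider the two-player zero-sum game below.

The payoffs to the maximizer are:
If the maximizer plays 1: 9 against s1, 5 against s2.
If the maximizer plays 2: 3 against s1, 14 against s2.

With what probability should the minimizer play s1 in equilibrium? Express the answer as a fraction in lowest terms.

3/5

Row minima are 5 and 3, so the maximizer's maximin is 5; column maxima are 9 and 14, so the minimizer's minimax is 9. These differ, so the equilibrium is in mixed strategies.
Let the minimizer play s1 with probability q. The maximizer is indifferent when 9q + 5(1−q) = 3q + 14(1−q), giving q = 3/5.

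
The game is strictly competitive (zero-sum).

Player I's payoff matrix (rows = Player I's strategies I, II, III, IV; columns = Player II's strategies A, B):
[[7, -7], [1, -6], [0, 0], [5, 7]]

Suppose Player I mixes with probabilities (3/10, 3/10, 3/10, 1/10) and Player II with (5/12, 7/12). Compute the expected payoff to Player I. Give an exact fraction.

Against (5/12, 7/12), each row's expected payoff is I: -7/6; II: -37/12; III: 0; IV: 37/6.
Taking the (3/10, 3/10, 3/10, 1/10)-weighted average: (3/10)·(-7/6) + (3/10)·(-37/12) + (3/10)·(0) + (1/10)·(37/6) = -79/120.

-79/120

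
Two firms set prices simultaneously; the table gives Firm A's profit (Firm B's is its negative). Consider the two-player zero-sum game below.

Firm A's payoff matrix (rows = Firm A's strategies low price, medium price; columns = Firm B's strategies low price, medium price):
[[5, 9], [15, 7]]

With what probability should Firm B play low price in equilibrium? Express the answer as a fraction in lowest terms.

1/6

Row minima are 5 and 7, so Firm A's maximin is 7; column maxima are 15 and 9, so Firm B's minimax is 9. These differ, so the equilibrium is in mixed strategies.
Let Firm B play low price with probability q. Firm A is indifferent when 5q + 9(1−q) = 15q + 7(1−q), giving q = 1/6.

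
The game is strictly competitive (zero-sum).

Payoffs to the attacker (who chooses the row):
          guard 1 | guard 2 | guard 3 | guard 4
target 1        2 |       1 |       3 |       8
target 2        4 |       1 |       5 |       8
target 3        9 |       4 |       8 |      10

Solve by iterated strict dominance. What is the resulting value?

Row target 2 is strictly dominated by row target 3 (9>4, 4>1, 8>5, 10>8); eliminate target 2.
Column guard 3 is strictly dominated by guard 2 for the defender (1<3, 4<8); eliminate guard 3.
Column guard 1 is strictly dominated by guard 2 for the defender (1<2, 4<9); eliminate guard 1.
Column guard 4 is strictly dominated by guard 2 for the defender (1<8, 4<10); eliminate guard 4.
Row target 1 is strictly dominated by row target 3 (4>1); eliminate target 1.
Only (target 3, guard 2) remains, with payoff 4.

4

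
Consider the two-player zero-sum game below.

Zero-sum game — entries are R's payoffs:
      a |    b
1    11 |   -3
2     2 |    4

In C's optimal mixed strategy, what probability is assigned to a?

7/16

Row minima are -3 and 2, so R's maximin is 2; column maxima are 11 and 4, so C's minimax is 4. These differ, so the equilibrium is in mixed strategies.
Let C play a with probability q. R is indifferent when 11q − 3(1−q) = 2q + 4(1−q), giving q = 7/16.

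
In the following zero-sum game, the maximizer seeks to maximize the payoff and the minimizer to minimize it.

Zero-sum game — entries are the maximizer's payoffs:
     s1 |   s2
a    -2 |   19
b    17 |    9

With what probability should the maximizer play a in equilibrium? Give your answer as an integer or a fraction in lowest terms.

Row minima are -2 and 9, so the maximizer's maximin is 9; column maxima are 17 and 19, so the minimizer's minimax is 17. These differ, so the equilibrium is in mixed strategies.
Let the maximizer play a with probability p. The minimizer is indifferent when −2p + 17(1−p) = 19p + 9(1−p), giving p = 8/29.

8/29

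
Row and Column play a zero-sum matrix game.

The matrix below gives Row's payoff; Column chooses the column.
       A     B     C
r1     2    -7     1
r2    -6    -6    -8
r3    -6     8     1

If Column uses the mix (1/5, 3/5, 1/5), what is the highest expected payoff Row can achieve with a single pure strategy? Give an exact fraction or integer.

19/5

r1: (2)·(1/5) + (-7)·(3/5) + (1)·(1/5) = -18/5.
r2: (-6)·(1/5) + (-6)·(3/5) + (-8)·(1/5) = -32/5.
r3: (-6)·(1/5) + (8)·(3/5) + (1)·(1/5) = 19/5.
The best pure response is r3 with expected payoff 19/5.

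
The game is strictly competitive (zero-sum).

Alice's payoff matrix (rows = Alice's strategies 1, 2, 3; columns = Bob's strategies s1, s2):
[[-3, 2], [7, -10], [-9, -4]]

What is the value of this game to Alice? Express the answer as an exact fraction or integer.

Row 3 is strictly dominated by row 1, so Alice never plays it.
The remaining 2×2 game on (1, 2) × (s1, s2) has no saddle point. Let Alice play 1 with probability p; indifference gives −3p + 7(1−p) = 2p − 10(1−p), so p = 17/22.
Similarly Bob's optimal q on s1 is 6/11, and the value is -3·(6/11) + (2)·(5/11) = -8/11.

-8/11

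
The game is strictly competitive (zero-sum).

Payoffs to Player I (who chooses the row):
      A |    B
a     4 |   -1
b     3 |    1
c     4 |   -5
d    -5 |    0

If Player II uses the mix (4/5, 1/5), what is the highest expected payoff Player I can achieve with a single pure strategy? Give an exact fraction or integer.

a: (4)·(4/5) + (-1)·(1/5) = 3.
b: (3)·(4/5) + (1)·(1/5) = 13/5.
c: (4)·(4/5) + (-5)·(1/5) = 11/5.
d: (-5)·(4/5) + (0)·(1/5) = -4.
The best pure response is a with expected payoff 3.

3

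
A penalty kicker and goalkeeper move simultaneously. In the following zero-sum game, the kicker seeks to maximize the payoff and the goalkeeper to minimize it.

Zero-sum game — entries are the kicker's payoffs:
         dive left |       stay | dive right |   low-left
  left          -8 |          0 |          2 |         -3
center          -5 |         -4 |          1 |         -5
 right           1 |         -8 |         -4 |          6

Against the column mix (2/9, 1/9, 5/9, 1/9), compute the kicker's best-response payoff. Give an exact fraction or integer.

left: (-8)·(2/9) + (0)·(1/9) + (2)·(5/9) + (-3)·(1/9) = -1.
center: (-5)·(2/9) + (-4)·(1/9) + (1)·(5/9) + (-5)·(1/9) = -14/9.
right: (1)·(2/9) + (-8)·(1/9) + (-4)·(5/9) + (6)·(1/9) = -20/9.
The best pure response is left with expected payoff -1.

-1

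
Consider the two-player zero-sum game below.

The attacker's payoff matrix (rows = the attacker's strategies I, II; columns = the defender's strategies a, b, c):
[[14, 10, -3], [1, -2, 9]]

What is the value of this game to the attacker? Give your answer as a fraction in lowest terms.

7/2

Column a is strictly dominated by b for the defender (it gives the attacker more in every row).
The remaining 2×2 game on (I, II) × (b, c) has no saddle point. Let the attacker play I with probability p; indifference gives 10p − 2(1−p) = −3p + 9(1−p), so p = 11/24.
Similarly the defender's optimal q on b is 1/2, and the value is 10·(1/2) + (-3)·(1/2) = 7/2.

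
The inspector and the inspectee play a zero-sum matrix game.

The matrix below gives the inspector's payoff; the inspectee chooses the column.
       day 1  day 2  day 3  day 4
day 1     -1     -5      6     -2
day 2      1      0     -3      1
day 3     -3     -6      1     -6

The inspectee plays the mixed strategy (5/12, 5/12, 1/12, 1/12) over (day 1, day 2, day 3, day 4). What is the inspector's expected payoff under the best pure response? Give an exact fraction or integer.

1/4

day 1: (-1)·(5/12) + (-5)·(5/12) + (6)·(1/12) + (-2)·(1/12) = -13/6.
day 2: (1)·(5/12) + (0)·(5/12) + (-3)·(1/12) + (1)·(1/12) = 1/4.
day 3: (-3)·(5/12) + (-6)·(5/12) + (1)·(1/12) + (-6)·(1/12) = -25/6.
The best pure response is day 2 with expected payoff 1/4.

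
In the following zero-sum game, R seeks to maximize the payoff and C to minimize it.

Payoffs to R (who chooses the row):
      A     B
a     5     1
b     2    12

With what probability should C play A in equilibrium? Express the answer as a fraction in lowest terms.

Row minima are 1 and 2, so R's maximin is 2; column maxima are 5 and 12, so C's minimax is 5. These differ, so the equilibrium is in mixed strategies.
Let C play A with probability q. R is indifferent when 5q + (1−q) = 2q + 12(1−q), giving q = 11/14.

11/14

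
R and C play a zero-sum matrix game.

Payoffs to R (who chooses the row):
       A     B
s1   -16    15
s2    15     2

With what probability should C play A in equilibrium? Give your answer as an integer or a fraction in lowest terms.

Row minima are -16 and 2, so R's maximin is 2; column maxima are 15 and 15, so C's minimax is 15. These differ, so the equilibrium is in mixed strategies.
Let C play A with probability q. R is indifferent when −16q + 15(1−q) = 15q + 2(1−q), giving q = 13/44.

13/44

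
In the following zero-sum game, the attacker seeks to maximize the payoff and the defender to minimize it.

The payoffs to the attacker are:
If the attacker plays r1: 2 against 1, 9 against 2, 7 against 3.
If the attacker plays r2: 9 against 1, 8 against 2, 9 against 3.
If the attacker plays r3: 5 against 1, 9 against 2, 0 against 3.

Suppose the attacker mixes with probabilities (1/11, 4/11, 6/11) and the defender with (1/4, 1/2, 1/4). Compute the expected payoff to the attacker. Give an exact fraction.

Against (1/4, 1/2, 1/4), each row's expected payoff is r1: 27/4; r2: 17/2; r3: 23/4.
Taking the (1/11, 4/11, 6/11)-weighted average: (1/11)·(27/4) + (4/11)·(17/2) + (6/11)·(23/4) = 301/44.

301/44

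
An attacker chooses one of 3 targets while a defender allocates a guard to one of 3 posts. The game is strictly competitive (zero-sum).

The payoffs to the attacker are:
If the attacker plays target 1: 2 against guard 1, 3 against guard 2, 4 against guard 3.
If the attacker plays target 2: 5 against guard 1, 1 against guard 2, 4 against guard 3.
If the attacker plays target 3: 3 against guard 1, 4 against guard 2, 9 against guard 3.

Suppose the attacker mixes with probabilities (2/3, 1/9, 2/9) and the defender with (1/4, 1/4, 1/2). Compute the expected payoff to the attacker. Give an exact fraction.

71/18

Against (1/4, 1/4, 1/2), each row's expected payoff is target 1: 13/4; target 2: 7/2; target 3: 25/4.
Taking the (2/3, 1/9, 2/9)-weighted average: (2/3)·(13/4) + (1/9)·(7/2) + (2/9)·(25/4) = 71/18.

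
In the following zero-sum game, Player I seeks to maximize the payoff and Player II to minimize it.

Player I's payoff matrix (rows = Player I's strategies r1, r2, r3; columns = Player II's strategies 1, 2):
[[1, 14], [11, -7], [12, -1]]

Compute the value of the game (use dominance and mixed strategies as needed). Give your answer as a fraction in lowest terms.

Row r2 is strictly dominated by row r3, so Player I never plays it.
The remaining 2×2 game on (r1, r3) × (1, 2) has no saddle point. Let Player I play r1 with probability p; indifference gives p + 12(1−p) = 14p − (1−p), so p = 1/2.
Similarly Player II's optimal q on 1 is 15/26, and the value is 1·(15/26) + (14)·(11/26) = 13/2.

13/2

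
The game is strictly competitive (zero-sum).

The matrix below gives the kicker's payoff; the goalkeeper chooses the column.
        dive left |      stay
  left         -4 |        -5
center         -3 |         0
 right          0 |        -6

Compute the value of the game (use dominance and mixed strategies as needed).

-2

Row left is strictly dominated by row center, so the kicker never plays it.
The remaining 2×2 game on (center, right) × (dive left, stay) has no saddle point. Let the kicker play center with probability p; indifference gives −3p = −6(1−p), so p = 2/3.
Similarly the goalkeeper's optimal q on dive left is 2/3, and the value is -3·(2/3) + (0)·(1/3) = -2.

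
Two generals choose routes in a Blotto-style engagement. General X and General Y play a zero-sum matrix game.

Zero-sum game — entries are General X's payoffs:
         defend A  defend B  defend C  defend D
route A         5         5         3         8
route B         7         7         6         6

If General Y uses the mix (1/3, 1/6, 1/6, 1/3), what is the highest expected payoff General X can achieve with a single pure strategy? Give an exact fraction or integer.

route A: (5)·(1/3) + (5)·(1/6) + (3)·(1/6) + (8)·(1/3) = 17/3.
route B: (7)·(1/3) + (7)·(1/6) + (6)·(1/6) + (6)·(1/3) = 13/2.
The best pure response is route B with expected payoff 13/2.

13/2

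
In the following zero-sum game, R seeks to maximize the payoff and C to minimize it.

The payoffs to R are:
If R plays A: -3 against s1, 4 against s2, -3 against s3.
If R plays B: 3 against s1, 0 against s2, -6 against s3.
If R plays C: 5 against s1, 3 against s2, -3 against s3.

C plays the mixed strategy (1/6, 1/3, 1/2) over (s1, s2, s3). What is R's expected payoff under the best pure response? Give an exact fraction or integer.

1/3

A: (-3)·(1/6) + (4)·(1/3) + (-3)·(1/2) = -2/3.
B: (3)·(1/6) + (0)·(1/3) + (-6)·(1/2) = -5/2.
C: (5)·(1/6) + (3)·(1/3) + (-3)·(1/2) = 1/3.
The best pure response is C with expected payoff 1/3.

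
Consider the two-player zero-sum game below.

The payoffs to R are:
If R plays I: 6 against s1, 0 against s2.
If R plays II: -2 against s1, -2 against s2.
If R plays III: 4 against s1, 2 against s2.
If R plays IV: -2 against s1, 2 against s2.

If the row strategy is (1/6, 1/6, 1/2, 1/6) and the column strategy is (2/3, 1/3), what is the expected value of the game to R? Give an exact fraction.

Against (2/3, 1/3), each row's expected payoff is I: 4; II: -2; III: 10/3; IV: -2/3.
Taking the (1/6, 1/6, 1/2, 1/6)-weighted average: (1/6)·(4) + (1/6)·(-2) + (1/2)·(10/3) + (1/6)·(-2/3) = 17/9.

17/9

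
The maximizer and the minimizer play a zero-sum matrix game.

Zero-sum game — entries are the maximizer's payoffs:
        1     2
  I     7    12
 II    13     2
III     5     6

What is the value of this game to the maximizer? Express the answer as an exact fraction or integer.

71/8

Row III is strictly dominated by row I, so the maximizer never plays it.
The remaining 2×2 game on (I, II) × (1, 2) has no saddle point. Let the maximizer play I with probability p; indifference gives 7p + 13(1−p) = 12p + 2(1−p), so p = 11/16.
Similarly the minimizer's optimal q on 1 is 5/8, and the value is 7·(5/8) + (12)·(3/8) = 71/8.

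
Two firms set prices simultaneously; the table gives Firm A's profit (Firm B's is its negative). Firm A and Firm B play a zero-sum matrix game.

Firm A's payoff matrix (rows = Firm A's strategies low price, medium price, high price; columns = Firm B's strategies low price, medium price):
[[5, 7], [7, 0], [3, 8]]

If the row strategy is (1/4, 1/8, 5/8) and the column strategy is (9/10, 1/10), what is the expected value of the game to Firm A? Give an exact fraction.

171/40

Against (9/10, 1/10), each row's expected payoff is low price: 26/5; medium price: 63/10; high price: 7/2.
Taking the (1/4, 1/8, 5/8)-weighted average: (1/4)·(26/5) + (1/8)·(63/10) + (5/8)·(7/2) = 171/40.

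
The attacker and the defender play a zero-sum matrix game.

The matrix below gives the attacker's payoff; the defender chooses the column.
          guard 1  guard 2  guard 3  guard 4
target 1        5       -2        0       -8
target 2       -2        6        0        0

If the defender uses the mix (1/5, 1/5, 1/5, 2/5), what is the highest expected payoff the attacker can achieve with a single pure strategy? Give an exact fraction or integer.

4/5

target 1: (5)·(1/5) + (-2)·(1/5) + (0)·(1/5) + (-8)·(2/5) = -13/5.
target 2: (-2)·(1/5) + (6)·(1/5) + (0)·(1/5) + (0)·(2/5) = 4/5.
The best pure response is target 2 with expected payoff 4/5.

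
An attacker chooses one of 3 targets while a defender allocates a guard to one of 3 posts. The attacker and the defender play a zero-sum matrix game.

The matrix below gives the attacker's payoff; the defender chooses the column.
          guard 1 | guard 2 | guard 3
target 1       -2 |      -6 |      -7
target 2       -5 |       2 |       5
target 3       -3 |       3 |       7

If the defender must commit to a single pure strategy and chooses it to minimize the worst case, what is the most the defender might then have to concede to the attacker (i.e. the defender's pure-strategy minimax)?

The worst case (largest entry) in each column is guard 1: -2, guard 2: 3, guard 3: 7.
The best (smallest) of these is -2.

-2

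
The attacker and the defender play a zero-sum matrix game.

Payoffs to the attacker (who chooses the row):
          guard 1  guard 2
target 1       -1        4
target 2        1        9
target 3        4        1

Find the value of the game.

Row target 1 is strictly dominated by row target 2, so the attacker never plays it.
The remaining 2×2 game on (target 2, target 3) × (guard 1, guard 2) has no saddle point. Let the attacker play target 2 with probability p; indifference gives p + 4(1−p) = 9p + (1−p), so p = 3/11.
Similarly the defender's optimal q on guard 1 is 8/11, and the value is 1·(8/11) + (9)·(3/11) = 35/11.

35/11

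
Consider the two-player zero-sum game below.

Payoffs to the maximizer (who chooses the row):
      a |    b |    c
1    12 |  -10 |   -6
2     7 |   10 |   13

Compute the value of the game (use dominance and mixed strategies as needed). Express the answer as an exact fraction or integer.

Column c is strictly dominated by b for the minimizer (it gives the maximizer more in every row).
The remaining 2×2 game on (1, 2) × (a, b) has no saddle point. Let the maximizer play 1 with probability p; indifference gives 12p + 7(1−p) = −10p + 10(1−p), so p = 3/25.
Similarly the minimizer's optimal q on a is 4/5, and the value is 12·(4/5) + (-10)·(1/5) = 38/5.

38/5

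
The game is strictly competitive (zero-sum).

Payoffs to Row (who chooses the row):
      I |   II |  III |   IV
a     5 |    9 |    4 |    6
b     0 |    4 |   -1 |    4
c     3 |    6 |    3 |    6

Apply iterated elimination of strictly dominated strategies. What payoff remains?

Column IV is strictly dominated by I for Column (5<6, 0<4, 3<6); eliminate IV.
Row b is strictly dominated by row a (5>0, 9>4, 4>-1); eliminate b.
Row c is strictly dominated by row a (5>3, 9>6, 4>3); eliminate c.
Column II is strictly dominated by I for Column (5<9); eliminate II.
Column I is strictly dominated by III for Column (4<5); eliminate I.
Only (a, III) remains, with payoff 4.

4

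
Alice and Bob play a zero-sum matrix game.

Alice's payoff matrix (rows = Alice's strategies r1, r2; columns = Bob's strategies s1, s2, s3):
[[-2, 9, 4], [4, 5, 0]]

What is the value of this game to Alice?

Column s2 is strictly dominated by s3 for Bob (it gives Alice more in every row).
The remaining 2×2 game on (r1, r2) × (s1, s3) has no saddle point. Let Alice play r1 with probability p; indifference gives −2p + 4(1−p) = 4p, so p = 2/5.
Similarly Bob's optimal q on s1 is 2/5, and the value is -2·(2/5) + (4)·(3/5) = 8/5.

8/5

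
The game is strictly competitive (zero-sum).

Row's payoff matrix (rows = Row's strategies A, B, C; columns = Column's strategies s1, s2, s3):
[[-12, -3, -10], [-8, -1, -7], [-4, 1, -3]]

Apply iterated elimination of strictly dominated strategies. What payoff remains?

-4

Row B is strictly dominated by row C (-4>-8, 1>-1, -3>-7); eliminate B.
Row A is strictly dominated by row C (-4>-12, 1>-3, -3>-10); eliminate A.
Column s2 is strictly dominated by s1 for Column (-4<1); eliminate s2.
Column s3 is strictly dominated by s1 for Column (-4<-3); eliminate s3.
Only (C, s1) remains, with payoff -4.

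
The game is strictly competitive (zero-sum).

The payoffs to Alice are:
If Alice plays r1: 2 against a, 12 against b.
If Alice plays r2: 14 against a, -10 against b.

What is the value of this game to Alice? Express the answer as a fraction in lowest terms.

Row minima are 2 and -10, so Alice's maximin is 2; column maxima are 14 and 12, so Bob's minimax is 12. These differ, so the equilibrium is in mixed strategies.
Let Alice play r1 with probability p. Bob is indifferent when 2p + 14(1−p) = 12p − 10(1−p), giving p = 12/17.
Let Bob play a with probability q. Alice is indifferent when 2q + 12(1−q) = 14q − 10(1−q), giving q = 11/17.
The value is 2·(11/17) + (12)·(6/17) = 94/17.

94/17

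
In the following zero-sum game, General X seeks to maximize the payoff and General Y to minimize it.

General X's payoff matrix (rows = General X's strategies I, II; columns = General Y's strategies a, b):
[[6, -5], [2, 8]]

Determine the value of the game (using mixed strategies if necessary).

Row minima are -5 and 2, so General X's maximin is 2; column maxima are 6 and 8, so General Y's minimax is 6. These differ, so the equilibrium is in mixed strategies.
Let General X play I with probability p. General Y is indifferent when 6p + 2(1−p) = −5p + 8(1−p), giving p = 6/17.
Let General Y play a with probability q. General X is indifferent when 6q − 5(1−q) = 2q + 8(1−q), giving q = 13/17.
The value is 6·(13/17) + (-5)·(4/17) = 58/17.

58/17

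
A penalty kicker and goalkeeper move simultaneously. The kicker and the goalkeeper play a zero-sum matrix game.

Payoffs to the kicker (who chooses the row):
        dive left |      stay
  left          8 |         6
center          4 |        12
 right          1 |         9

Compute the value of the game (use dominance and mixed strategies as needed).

36/5

Row right is strictly dominated by row center, so the kicker never plays it.
The remaining 2×2 game on (left, center) × (dive left, stay) has no saddle point. Let the kicker play left with probability p; indifference gives 8p + 4(1−p) = 6p + 12(1−p), so p = 4/5.
Similarly the goalkeeper's optimal q on dive left is 3/5, and the value is 8·(3/5) + (6)·(2/5) = 36/5.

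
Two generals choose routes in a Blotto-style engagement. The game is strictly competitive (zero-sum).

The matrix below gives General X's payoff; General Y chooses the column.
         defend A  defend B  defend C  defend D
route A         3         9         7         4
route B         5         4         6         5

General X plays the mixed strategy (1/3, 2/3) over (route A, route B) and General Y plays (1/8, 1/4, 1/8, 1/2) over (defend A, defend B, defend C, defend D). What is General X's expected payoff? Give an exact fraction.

Against (1/8, 1/4, 1/8, 1/2), each row's expected payoff is route A: 11/2; route B: 39/8.
Taking the (1/3, 2/3)-weighted average: (1/3)·(11/2) + (2/3)·(39/8) = 61/12.

61/12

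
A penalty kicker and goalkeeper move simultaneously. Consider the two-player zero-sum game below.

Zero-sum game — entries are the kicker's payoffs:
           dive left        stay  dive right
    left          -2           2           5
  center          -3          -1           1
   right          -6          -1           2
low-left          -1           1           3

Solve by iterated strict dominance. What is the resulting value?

-1

Row center is strictly dominated by row left (-2>-3, 2>-1, 5>1); eliminate center.
Row right is strictly dominated by row left (-2>-6, 2>-1, 5>2); eliminate right.
Column dive right is strictly dominated by dive left for the goalkeeper (-2<5, -1<3); eliminate dive right.
Column stay is strictly dominated by dive left for the goalkeeper (-2<2, -1<1); eliminate stay.
Row left is strictly dominated by row low-left (-1>-2); eliminate left.
Only (low-left, dive left) remains, with payoff -1.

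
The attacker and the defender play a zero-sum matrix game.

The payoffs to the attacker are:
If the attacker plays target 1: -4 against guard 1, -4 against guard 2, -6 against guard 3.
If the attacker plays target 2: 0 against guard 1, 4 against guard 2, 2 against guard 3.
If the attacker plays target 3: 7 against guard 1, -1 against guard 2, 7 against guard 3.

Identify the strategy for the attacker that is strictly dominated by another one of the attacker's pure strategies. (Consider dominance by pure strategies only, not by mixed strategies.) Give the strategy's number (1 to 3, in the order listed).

Compare target 1 with target 2: 0 > -4, 4 > -4, 2 > -6.
So target 2 strictly dominates target 1 for the attacker; target 1 is strictly dominated.

1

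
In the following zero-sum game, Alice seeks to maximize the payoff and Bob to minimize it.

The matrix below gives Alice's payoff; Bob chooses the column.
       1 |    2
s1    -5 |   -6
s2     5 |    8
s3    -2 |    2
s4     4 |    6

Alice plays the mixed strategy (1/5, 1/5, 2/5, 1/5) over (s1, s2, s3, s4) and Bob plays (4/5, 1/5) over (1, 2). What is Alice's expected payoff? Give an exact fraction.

12/25

Against (4/5, 1/5), each row's expected payoff is s1: -26/5; s2: 28/5; s3: -6/5; s4: 22/5.
Taking the (1/5, 1/5, 2/5, 1/5)-weighted average: (1/5)·(-26/5) + (1/5)·(28/5) + (2/5)·(-6/5) + (1/5)·(22/5) = 12/25.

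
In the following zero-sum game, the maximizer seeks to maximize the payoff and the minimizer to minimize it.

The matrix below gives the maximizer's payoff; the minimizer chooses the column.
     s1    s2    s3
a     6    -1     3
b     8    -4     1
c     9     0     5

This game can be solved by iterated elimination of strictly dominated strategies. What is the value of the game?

0

Row b is strictly dominated by row c (9>8, 0>-4, 5>1); eliminate b.
Row a is strictly dominated by row c (9>6, 0>-1, 5>3); eliminate a.
Column s3 is strictly dominated by s2 for the minimizer (0<5); eliminate s3.
Column s1 is strictly dominated by s2 for the minimizer (0<9); eliminate s1.
Only (c, s2) remains, with payoff 0.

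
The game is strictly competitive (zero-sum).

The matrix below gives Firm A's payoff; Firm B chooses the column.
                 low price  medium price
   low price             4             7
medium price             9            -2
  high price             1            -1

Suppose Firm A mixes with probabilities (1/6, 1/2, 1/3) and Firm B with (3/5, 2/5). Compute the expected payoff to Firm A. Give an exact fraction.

97/30

Against (3/5, 2/5), each row's expected payoff is low price: 26/5; medium price: 23/5; high price: 1/5.
Taking the (1/6, 1/2, 1/3)-weighted average: (1/6)·(26/5) + (1/2)·(23/5) + (1/3)·(1/5) = 97/30.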